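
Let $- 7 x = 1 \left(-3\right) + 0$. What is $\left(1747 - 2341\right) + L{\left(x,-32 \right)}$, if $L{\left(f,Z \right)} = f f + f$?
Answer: $- \frac{29076}{49} \approx -593.39$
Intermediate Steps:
$x = \frac{3}{7}$ ($x = - \frac{1 \left(-3\right) + 0}{7} = - \frac{-3 + 0}{7} = \left(- \frac{1}{7}\right) \left(-3\right) = \frac{3}{7} \approx 0.42857$)
$L{\left(f,Z \right)} = f + f^{2}$ ($L{\left(f,Z \right)} = f^{2} + f = f + f^{2}$)
$\left(1747 - 2341\right) + L{\left(x,-32 \right)} = \left(1747 - 2341\right) + \frac{3 \left(1 + \frac{3}{7}\right)}{7} = -594 + \frac{3}{7} \cdot \frac{10}{7} = -594 + \frac{30}{49} = - \frac{29076}{49}$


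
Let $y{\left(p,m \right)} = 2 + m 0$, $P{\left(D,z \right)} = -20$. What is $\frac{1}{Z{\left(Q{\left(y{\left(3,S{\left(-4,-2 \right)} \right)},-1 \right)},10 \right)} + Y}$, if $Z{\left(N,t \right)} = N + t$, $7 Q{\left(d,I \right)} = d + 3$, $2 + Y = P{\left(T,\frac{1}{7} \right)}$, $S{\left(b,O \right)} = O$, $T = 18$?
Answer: $- \frac{7}{79} \approx -0.088608$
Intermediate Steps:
$y{\left(p,m \right)} = 2$ ($y{\left(p,m \right)} = 2 + 0 = 2$)
$Y = -22$ ($Y = -2 - 20 = -22$)
$Q{\left(d,I \right)} = \frac{3}{7} + \frac{d}{7}$ ($Q{\left(d,I \right)} = \frac{d + 3}{7} = \frac{3 + d}{7} = \frac{3}{7} + \frac{d}{7}$)
$\frac{1}{Z{\left(Q{\left(y{\left(3,S{\left(-4,-2 \right)} \right)},-1 \right)},10 \right)} + Y} = \frac{1}{\left(\left(\frac{3}{7} + \frac{1}{7} \cdot 2\right) + 10\right) - 22} = \frac{1}{\left(\left(\frac{3}{7} + \frac{2}{7}\right) + 10\right) - 22} = \frac{1}{\left(\frac{5}{7} + 10\right) - 22} = \frac{1}{\frac{75}{7} - 22} = \frac{1}{- \frac{79}{7}} = - \frac{7}{79}$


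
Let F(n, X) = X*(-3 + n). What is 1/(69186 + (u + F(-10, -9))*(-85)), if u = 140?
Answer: 1/47341 ≈ 2.1123e-5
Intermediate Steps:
1/(69186 + (u + F(-10, -9))*(-85)) = 1/(69186 + (140 - 9*(-3 - 10))*(-85)) = 1/(69186 + (140 - 9*(-13))*(-85)) = 1/(69186 + (140 + 117)*(-85)) = 1/(69186 + 257*(-85)) = 1/(69186 - 21845) = 1/47341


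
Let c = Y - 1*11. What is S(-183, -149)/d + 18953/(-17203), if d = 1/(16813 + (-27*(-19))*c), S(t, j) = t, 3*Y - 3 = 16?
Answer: -45393179384/17203 ≈ -2.6387e+6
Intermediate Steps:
Y = 19/3 (Y = 1 + (1/3)*16 = 1 + 16/3 = 19/3 ≈ 6.3333)
c = -14/3 (c = 19/3 - 1*11 = 19/3 - 11 = -14/3 ≈ -4.6667)
d = 1/14419 (d = 1/(16813 - 27*(-19)*(-14/3)) = 1/(16813 + 513*(-14/3)) = 1/(16813 - 2394) = 1/14419 ≈ 6.9353e-5)
S(-183, -149)/d + 18953/(-17203) = -183/1/14419 + 18953/(-17203) = -183*14419 + 18953*(-1/17203) = -2638677 - 18953/17203 = -45393179384/17203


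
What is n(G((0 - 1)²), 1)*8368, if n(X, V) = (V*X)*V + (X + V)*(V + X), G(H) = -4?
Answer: 41840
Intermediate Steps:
n(X, V) = (V + X)² + X*V² (n(X, V) = X*V² + (V + X)*(V + X) = X*V² + (V + X)² = (V + X)² + X*V²)
n(G((0 - 1)²), 1)*8368 = ((1 - 4)² - 4*1²)*8368 = ((-3)² - 4*1)*8368 = (9 - 4)*8368 = 5*8368 = 41840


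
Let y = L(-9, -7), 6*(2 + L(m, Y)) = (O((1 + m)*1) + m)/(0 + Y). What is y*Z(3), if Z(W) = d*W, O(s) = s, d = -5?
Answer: 335/14 ≈ 23.929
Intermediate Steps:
Z(W) = -5*W
L(m, Y) = -2 + (1 + 2*m)/(6*Y) (L(m, Y) = -2 + (((1 + m)*1 + m)/(0 + Y))/6 = -2 + (((1 + m) + m)/Y)/6 = -2 + ((1 + 2*m)/Y)/6 = -2 + (1 + 2*m)/(6*Y))
y = -67/42 (y = (1/6)*(1 - 12*(-7) + 2*(-9))/(-7) = (1/6)*(-1/7)*(1 + 84 - 18) = (1/6)*(-1/7)*67 = -67/42 ≈ -1.5952)
y*Z(3) = -(-335)*3/42 = -67/42*(-15) = 335/14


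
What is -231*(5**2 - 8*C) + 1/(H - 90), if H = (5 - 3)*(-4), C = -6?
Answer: -1652575/98 ≈ -16863.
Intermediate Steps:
H = -8 (H = 2*(-4) = -8)
-231*(5**2 - 8*C) + 1/(H - 90) = -231*(5**2 - 8*(-6)) + 1/(-8 - 90) = -231*(25 + 48) + 1/(-98) = -231*73 - 1/98 = -16863 - 1/98 = -1652575/98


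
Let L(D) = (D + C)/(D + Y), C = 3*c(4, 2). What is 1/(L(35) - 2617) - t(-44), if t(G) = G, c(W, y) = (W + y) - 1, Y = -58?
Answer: 2650581/60241 ≈ 44.000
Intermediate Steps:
c(W, y) = -1 + W + y
C = 15 (C = 3*(-1 + 4 + 2) = 3*5 = 15)
L(D) = (15 + D)/(-58 + D) (L(D) = (D + 15)/(D - 58) = (15 + D)/(-58 + D))
1/(L(35) - 2617) - t(-44) = 1/((15 + 35)/(-58 + 35) - 2617) - 1*(-44) = 1/(50/(-23) - 2617) + 44 = 1/(-1/23*50 - 2617) + 44 = 1/(-50/23 - 2617) + 44 = 1/(-60241/23) + 44 = -23/60241 + 44 = 2650581/60241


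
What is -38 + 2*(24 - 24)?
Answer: -38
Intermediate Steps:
-38 + 2*(24 - 24) = -38 + 2*0 = -38 + 0 = -38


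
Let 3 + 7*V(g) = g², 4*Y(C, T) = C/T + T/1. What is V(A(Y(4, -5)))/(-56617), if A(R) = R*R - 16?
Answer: -30422481/63411040000 ≈ -0.00047977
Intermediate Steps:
Y(C, T) = T/4 + C/(4*T) (Y(C, T) = (C/T + T/1)/4 = (C/T + T*1)/4 = (C/T + T)/4 = (T + C/T)/4 = T/4 + C/(4*T))
A(R) = -16 + R² (A(R) = R² - 16 = -16 + R²)
V(g) = -3/7 + g²/7
V(A(Y(4, -5)))/(-56617) = (-3/7 + (-16 + ((¼)*(4 + (-5)²)/(-5))²)²/7)/(-56617) = (-3/7 + (-16 + ((¼)*(-⅕)*(4 + 25))²)²/7)*(-1/56617) = (-3/7 + (-16 + ((¼)*(-⅕)*29)²)²/7)*(-1/56617) = (-3/7 + (-16 + (-29/20)²)²/7)*(-1/56617) = (-3/7 + (-16 + 841/400)²/7)*(-1/56617) = (-3/7 + (-5559/400)²/7)*(-1/56617) = (-3/7 + (⅐)*(30902481/160000))*(-1/56617) = (-3/7 + 30902481/1120000)*(-1/56617) = (30422481/1120000)*(-1/56617) = -30422481/63411040000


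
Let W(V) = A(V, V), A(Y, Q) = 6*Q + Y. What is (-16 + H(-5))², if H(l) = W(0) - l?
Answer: 121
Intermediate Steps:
A(Y, Q) = Y + 6*Q
W(V) = 7*V (W(V) = V + 6*V = 7*V)
H(l) = -l (H(l) = 7*0 - l = 0 - l = -l)
(-16 + H(-5))² = (-16 - 1*(-5))² = (-16 + 5)² = (-11)² = 121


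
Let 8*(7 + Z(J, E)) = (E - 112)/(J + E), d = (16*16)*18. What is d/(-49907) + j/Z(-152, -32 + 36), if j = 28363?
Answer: -419001046696/102059815 ≈ -4105.4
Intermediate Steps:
d = 4608 (d = 256*18 = 4608)
Z(J, E) = -7 + (-112 + E)/(8*(E + J)) (Z(J, E) = -7 + ((E - 112)/(J + E))/8 = -7 + ((-112 + E)/(E + J))/8 = -7 + (-112 + E)/(8*(E + J)))
d/(-49907) + j/Z(-152, -32 + 36) = 4608/(-49907) + 28363/(((-14 - 7*(-152) - 55*(-32 + 36)/8)/((-32 + 36) - 152))) = 4608*(-1/49907) + 28363/(((-14 + 1064 - 55/8*4)/(4 - 152))) = -4608/49907 + 28363/(((-14 + 1064 - 55/2)/(-148))) = -4608/49907 + 28363/((-1/148*2045/2)) = -4608/49907 + 28363/(-2045/296) = -4608/49907 + 28363*(-296/2045) = -4608/49907 - 8395448/2045 = -419001046696/102059815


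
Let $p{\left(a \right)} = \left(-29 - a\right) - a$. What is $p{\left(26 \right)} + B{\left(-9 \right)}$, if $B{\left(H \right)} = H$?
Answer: $-90$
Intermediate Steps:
$p{\left(a \right)} = -29 - 2 a$
$p{\left(26 \right)} + B{\left(-9 \right)} = \left(-29 - 52\right) - 9 = -81 - 9 = -90$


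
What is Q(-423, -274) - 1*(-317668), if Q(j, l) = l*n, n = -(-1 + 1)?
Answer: 317668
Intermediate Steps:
n = 0 (n = -1*0 = 0)
Q(j, l) = 0 (Q(j, l) = l*0 = 0)
Q(-423, -274) - 1*(-317668) = 0 - 1*(-317668) = 0 + 317668 = 317668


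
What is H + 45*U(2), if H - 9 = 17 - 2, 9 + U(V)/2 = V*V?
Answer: -426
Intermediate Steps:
U(V) = -18 + 2*V**2 (U(V) = -18 + 2*(V*V) = -18 + 2*V**2)
H = 24 (H = 9 + (17 - 2) = 9 + 15 = 24)
H + 45*U(2) = 24 + 45*(-18 + 2*2**2) = 24 + 45*(-18 + 2*4) = 24 + 45*(-18 + 8) = 24 + 45*(-10) = 24 - 450 = -426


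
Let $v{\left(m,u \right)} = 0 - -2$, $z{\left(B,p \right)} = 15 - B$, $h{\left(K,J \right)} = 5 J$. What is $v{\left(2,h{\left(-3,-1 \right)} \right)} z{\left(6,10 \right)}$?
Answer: $18$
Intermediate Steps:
$v{\left(m,u \right)} = 2$ ($v{\left(m,u \right)} = 0 + 2 = 2$)
$v{\left(2,h{\left(-3,-1 \right)} \right)} z{\left(6,10 \right)} = 2 \left(15 - 6\right) = 2 \cdot 9 = 18$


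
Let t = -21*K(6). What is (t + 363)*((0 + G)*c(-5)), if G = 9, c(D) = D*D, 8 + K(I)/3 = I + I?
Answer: 24975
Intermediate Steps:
K(I) = -24 + 6*I (K(I) = -24 + 3*(I + I) = -24 + 3*(2*I) = -24 + 6*I)
c(D) = D**2
t = -252 (t = -21*(-24 + 6*6) = -21*(-24 + 36) = -21*12 = -252)
(t + 363)*((0 + G)*c(-5)) = (-252 + 363)*((0 + 9)*(-5)**2) = 111*(9*25) = 111*225 = 24975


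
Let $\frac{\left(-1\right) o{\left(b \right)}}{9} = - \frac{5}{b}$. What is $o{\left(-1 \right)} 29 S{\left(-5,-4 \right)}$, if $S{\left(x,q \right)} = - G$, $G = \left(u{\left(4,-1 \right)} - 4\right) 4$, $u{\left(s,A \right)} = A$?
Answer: $-26100$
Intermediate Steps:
$o{\left(b \right)} = \frac{45}{b}$ ($o{\left(b \right)} = - 9 \left(- \frac{5}{b}\right) = \frac{45}{b}$)
$G = -20$ ($G = \left(-1 - 4\right) 4 = \left(-5\right) 4 = -20$)
$S{\left(x,q \right)} = 20$ ($S{\left(x,q \right)} = \left(-1\right) \left(-20\right) = 20$)
$o{\left(-1 \right)} 29 S{\left(-5,-4 \right)} = \frac{45}{-1} \cdot 29 \cdot 20 = 45 \left(-1\right) 29 \cdot 20 = \left(-45\right) 29 \cdot 20 = \left(-1305\right) 20 = -26100$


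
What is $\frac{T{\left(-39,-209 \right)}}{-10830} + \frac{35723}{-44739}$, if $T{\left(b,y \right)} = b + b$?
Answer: $- \frac{63898408}{80753895} \approx -0.79127$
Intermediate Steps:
$T{\left(b,y \right)} = 2 b$
$\frac{T{\left(-39,-209 \right)}}{-10830} + \frac{35723}{-44739} = \frac{2 \left(-39\right)}{-10830} + \frac{35723}{-44739} = \left(-78\right) \left(- \frac{1}{10830}\right) + 35723 \left(- \frac{1}{44739}\right) = \frac{13}{1805} - \frac{35723}{44739} = - \frac{63898408}{80753895}$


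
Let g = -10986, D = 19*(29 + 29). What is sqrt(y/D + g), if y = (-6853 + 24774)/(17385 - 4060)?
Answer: I*sqrt(94753914825429314)/2936830 ≈ 104.81*I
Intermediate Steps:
D = 1102 (D = 19*58 = 1102)
y = 17921/13325 ≈ 1.3449
sqrt(y/D + g) = sqrt((17921/13325)/1102 - 10986) = sqrt((17921/13325)*(1/1102) - 10986) = sqrt(17921/14684150 - 10986) = sqrt(-161320053979/14684150) = I*sqrt(94753914825429314)/2936830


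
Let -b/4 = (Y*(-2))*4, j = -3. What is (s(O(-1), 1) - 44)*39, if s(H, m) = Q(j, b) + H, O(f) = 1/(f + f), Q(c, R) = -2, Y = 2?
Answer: -3627/2 ≈ -1813.5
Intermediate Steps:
b = 64 (b = -4*2*(-2)*4 = -(-16)*4 = -4*(-16) = 64)
O(f) = 1/(2*f)
s(H, m) = -2 + H
(s(O(-1), 1) - 44)*39 = ((-2 + (½)/(-1)) - 44)*39 = ((-2 + (½)*(-1)) - 44)*39 = ((-2 - ½) - 44)*39 = (-5/2 - 44)*39 = -93/2*39 = -3627/2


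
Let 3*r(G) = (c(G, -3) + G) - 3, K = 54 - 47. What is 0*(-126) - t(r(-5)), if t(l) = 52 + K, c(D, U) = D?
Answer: -59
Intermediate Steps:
K = 7
r(G) = -1 + 2*G/3 (r(G) = ((G + G) - 3)/3 = (2*G - 3)/3 = (-3 + 2*G)/3 = -1 + 2*G/3)
t(l) = 59 (t(l) = 52 + 7 = 59)
0*(-126) - t(r(-5)) = 0*(-126) - 1*59 = 0 - 59 = -59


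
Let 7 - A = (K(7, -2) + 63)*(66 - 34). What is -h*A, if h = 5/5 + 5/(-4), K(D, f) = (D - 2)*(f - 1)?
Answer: -1529/4 ≈ -382.25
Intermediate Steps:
K(D, f) = (-1 + f)*(-2 + D) (K(D, f) = (-2 + D)*(-1 + f) = (-1 + f)*(-2 + D))
A = -1529 (A = 7 - ((2 - 1*7 - 2*(-2) + 7*(-2)) + 63)*(66 - 34) = 7 - ((2 - 7 + 4 - 14) + 63)*32 = 7 - (-15 + 63)*32 = 7 - 48*32 = 7 - 1*1536 = 7 - 1536 = -1529)
h = -¼ (h = 5*(⅕) + 5*(-¼) = 1 - 5/4 = -¼ ≈ -0.25000)
-h*A = -(-1)*(-1529)/4 = -1*1529/4 = -1529/4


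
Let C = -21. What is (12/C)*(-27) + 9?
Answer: 171/7 ≈ 24.429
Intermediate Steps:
(12/C)*(-27) + 9 = (12/(-21))*(-27) + 9 = (12*(-1/21))*(-27) + 9 = -4/7*(-27) + 9 = 108/7 + 9 = 171/7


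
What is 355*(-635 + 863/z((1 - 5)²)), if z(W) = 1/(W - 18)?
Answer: -838155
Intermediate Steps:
z(W) = 1/(-18 + W)
355*(-635 + 863/z((1 - 5)²)) = 355*(-635 + 863/(1/(-18 + (1 - 5)²))) = 355*(-635 + 863/(1/(-18 + (-4)²))) = 355*(-635 + 863/(1/(-18 + 16))) = 355*(-635 + 863/(1/(-2))) = 355*(-635 + 863/(-½)) = 355*(-635 + 863*(-2)) = 355*(-635 - 1726) = 355*(-2361) = -838155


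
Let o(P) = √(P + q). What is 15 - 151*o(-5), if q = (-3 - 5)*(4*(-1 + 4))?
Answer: 15 - 151*I*√101 ≈ 15.0 - 1517.5*I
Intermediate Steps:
q = -96 (q = -32*3 = -8*12 = -96)
o(P) = √(-96 + P) (o(P) = √(P - 96) = √(-96 + P))
15 - 151*o(-5) = 15 - 151*√(-96 - 5) = 15 - 151*I*√101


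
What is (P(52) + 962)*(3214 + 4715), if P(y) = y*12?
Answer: 12575394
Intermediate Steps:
P(y) = 12*y
(P(52) + 962)*(3214 + 4715) = (12*52 + 962)*(3214 + 4715) = (624 + 962)*7929 = 1586*7929 = 12575394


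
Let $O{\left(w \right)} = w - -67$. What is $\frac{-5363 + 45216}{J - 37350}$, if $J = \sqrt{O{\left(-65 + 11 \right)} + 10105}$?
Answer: $- \frac{744254775}{697506191} - \frac{39853 \sqrt{10118}}{1395012382} \approx -1.0699$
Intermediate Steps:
$O{\left(w \right)} = 67 + w$ ($O{\left(w \right)} = w + 67 = 67 + w$)
$J = \sqrt{10118}$ ($J = \sqrt{\left(67 + \left(-65 + 11\right)\right) + 10105} = \sqrt{\left(67 - 54\right) + 10105} = \sqrt{13 + 10105} = \sqrt{10118} \approx 100.59$)
$\frac{-5363 + 45216}{J - 37350} = \frac{-5363 + 45216}{\sqrt{10118} - 37350} = \frac{39853}{-37350 + \sqrt{10118}}$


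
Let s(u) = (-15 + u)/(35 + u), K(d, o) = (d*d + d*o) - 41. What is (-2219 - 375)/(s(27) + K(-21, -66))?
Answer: -40207/27686 ≈ -1.4522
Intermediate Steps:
K(d, o) = -41 + d² + d*o (K(d, o) = (d² + d*o) - 41 = -41 + d² + d*o)
s(u) = (-15 + u)/(35 + u)
(-2219 - 375)/(s(27) + K(-21, -66)) = (-2219 - 375)/((-15 + 27)/(35 + 27) + (-41 + (-21)² - 21*(-66))) = -2594/(12/62 + (-41 + 441 + 1386)) = -2594/((1/62)*12 + 1786) = -2594/(6/31 + 1786) = -2594/55372/31 = -2594*31/55372 = -40207/27686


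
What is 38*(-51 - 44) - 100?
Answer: -3710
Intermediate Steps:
38*(-51 - 44) - 100 = 38*(-95) - 100 = -3610 - 100 = -3710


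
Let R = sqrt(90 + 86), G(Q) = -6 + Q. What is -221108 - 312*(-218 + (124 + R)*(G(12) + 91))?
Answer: -3905828 - 121056*sqrt(11) ≈ -4.3073e+6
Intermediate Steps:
R = 4*sqrt(11) (R = sqrt(176) = 4*sqrt(11) ≈ 13.266)
-221108 - 312*(-218 + (124 + R)*(G(12) + 91)) = -221108 - 312*(-218 + (124 + 4*sqrt(11))*((-6 + 12) + 91)) = -221108 - 312*(-218 + (124 + 4*sqrt(11))*(6 + 91)) = -221108 - 312*(-218 + (124 + 4*sqrt(11))*97) = -221108 - 312*(-218 + (12028 + 388*sqrt(11))) = -221108 - 312*(11810 + 388*sqrt(11)) = -221108 - (3684720 + 121056*sqrt(11)) = -221108 + (-3684720 - 121056*sqrt(11)) = -3905828 - 121056*sqrt(11)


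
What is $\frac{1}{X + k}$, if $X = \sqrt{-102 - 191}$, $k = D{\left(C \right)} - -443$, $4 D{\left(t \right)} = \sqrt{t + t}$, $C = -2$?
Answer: $\frac{2}{886 + i + 2 i \sqrt{293}} \approx 0.0022538 - 8.9628 \cdot 10^{-5} i$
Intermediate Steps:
$D{\left(t \right)} = \frac{\sqrt{2} \sqrt{t}}{4}$ ($D{\left(t \right)} = \frac{\sqrt{t + t}}{4} = \frac{\sqrt{2 t}}{4} = \frac{\sqrt{2} \sqrt{t}}{4}$)
$k = 443 + \frac{i}{2}$ ($k = \frac{\sqrt{2} \sqrt{-2}}{4} - -443 = \frac{\sqrt{2} i \sqrt{2}}{4} + 443 = \frac{i}{2} + 443 = 443 + \frac{i}{2} \approx 443.0 + 0.5 i$)
$X = i \sqrt{293}$ ($X = \sqrt{-293} = i \sqrt{293} \approx 17.117 i$)
$\frac{1}{X + k} = \frac{1}{i \sqrt{293} + \left(443 + \frac{i}{2}\right)} = \frac{1}{443 + \frac{i}{2} + i \sqrt{293}}$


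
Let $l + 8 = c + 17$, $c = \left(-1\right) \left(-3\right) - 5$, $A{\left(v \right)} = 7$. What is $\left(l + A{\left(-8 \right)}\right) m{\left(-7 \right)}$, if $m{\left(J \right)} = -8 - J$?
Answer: $-14$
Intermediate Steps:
$c = -2$ ($c = 3 - 5 = -2$)
$l = 7$ ($l = -8 + \left(-2 + 17\right) = -8 + 15 = 7$)
$\left(l + A{\left(-8 \right)}\right) m{\left(-7 \right)} = \left(7 + 7\right) \left(-8 - -7\right) = 14 \left(-8 + 7\right) = 14 \left(-1\right) = -14$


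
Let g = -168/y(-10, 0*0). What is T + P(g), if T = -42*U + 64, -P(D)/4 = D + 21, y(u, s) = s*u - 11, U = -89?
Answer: 40226/11 ≈ 3656.9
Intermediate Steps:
y(u, s) = -11 + s*u
g = 168/11 (g = -168/(-11 + (0*0)*(-10)) = -168/(-11 + 0*(-10)) = -168/(-11 + 0) = -168/(-11) = -168*(-1/11) = 168/11 ≈ 15.273)
P(D) = -84 - 4*D (P(D) = -4*(D + 21) = -4*(21 + D) = -84 - 4*D)
T = 3802 (T = -42*(-89) + 64 = 3738 + 64 = 3802)
T + P(g) = 3802 + (-84 - 4*168/11) = 3802 + (-84 - 672/11) = 3802 - 1596/11 = 40226/11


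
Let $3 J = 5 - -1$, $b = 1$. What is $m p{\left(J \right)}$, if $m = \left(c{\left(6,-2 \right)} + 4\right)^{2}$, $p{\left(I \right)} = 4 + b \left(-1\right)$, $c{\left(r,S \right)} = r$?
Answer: $300$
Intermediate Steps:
$J = 2$ ($J = \frac{5 - -1}{3} = \frac{5 + 1}{3} = \frac{1}{3} \cdot 6 = 2$)
$p{\left(I \right)} = 3$ ($p{\left(I \right)} = 4 + 1 \left(-1\right) = 4 - 1 = 3$)
$m = 100$ ($m = \left(6 + 4\right)^{2} = 10^{2} = 100$)
$m p{\left(J \right)} = 100 \cdot 3 = 300$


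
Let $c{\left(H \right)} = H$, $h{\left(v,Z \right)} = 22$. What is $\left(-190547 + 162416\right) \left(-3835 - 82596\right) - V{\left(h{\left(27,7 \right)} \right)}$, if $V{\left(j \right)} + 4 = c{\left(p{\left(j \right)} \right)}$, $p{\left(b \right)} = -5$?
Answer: $2431390470$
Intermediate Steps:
$V{\left(j \right)} = -9$ ($V{\left(j \right)} = -4 - 5 = -9$)
$\left(-190547 + 162416\right) \left(-3835 - 82596\right) - V{\left(h{\left(27,7 \right)} \right)} = \left(-190547 + 162416\right) \left(-3835 - 82596\right) - -9 = \left(-28131\right) \left(-86431\right) + 9 = 2431390461 + 9 = 2431390470$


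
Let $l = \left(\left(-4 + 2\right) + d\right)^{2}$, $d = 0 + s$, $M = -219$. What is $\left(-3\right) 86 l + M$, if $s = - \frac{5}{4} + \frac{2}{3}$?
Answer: $- \frac{46579}{24} \approx -1940.8$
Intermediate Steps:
$s = - \frac{7}{12}$ ($s = \left(-5\right) \frac{1}{4} + 2 \cdot \frac{1}{3} = - \frac{5}{4} + \frac{2}{3} = - \frac{7}{12} \approx -0.58333$)
$d = - \frac{7}{12}$ ($d = 0 - \frac{7}{12} = - \frac{7}{12} \approx -0.58333$)
$l = \frac{961}{144}$ ($l = \left(\left(-4 + 2\right) - \frac{7}{12}\right)^{2} = \left(-2 - \frac{7}{12}\right)^{2} = \left(- \frac{31}{12}\right)^{2} = \frac{961}{144} \approx 6.6736$)
$\left(-3\right) 86 l + M = \left(-3\right) 86 \cdot \frac{961}{144} - 219 = \left(-258\right) \frac{961}{144} - 219 = - \frac{41323}{24} - 219 = - \frac{46579}{24}$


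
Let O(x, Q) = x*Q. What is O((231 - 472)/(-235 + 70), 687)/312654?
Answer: 55189/17195970 ≈ 0.0032094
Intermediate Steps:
O(x, Q) = Q*x
O((231 - 472)/(-235 + 70), 687)/312654 = (687*((231 - 472)/(-235 + 70)))/312654 = (687*(-241/(-165)))*(1/312654) = (687*(-241*(-1/165)))*(1/312654) = (687*(241/165))*(1/312654) = (55189/55)*(1/312654) = 55189/17195970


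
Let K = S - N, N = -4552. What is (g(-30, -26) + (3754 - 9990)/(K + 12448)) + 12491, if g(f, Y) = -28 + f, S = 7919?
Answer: 309811691/24919 ≈ 12433.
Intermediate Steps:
K = 12471 (K = 7919 - 1*(-4552) = 7919 + 4552 = 12471)
(g(-30, -26) + (3754 - 9990)/(K + 12448)) + 12491 = ((-28 - 30) + (3754 - 9990)/(12471 + 12448)) + 12491 = (-58 - 6236/24919) + 12491 = -1451538/24919 + 12491 = 309811691/24919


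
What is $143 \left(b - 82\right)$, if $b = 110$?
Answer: $4004$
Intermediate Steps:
$143 \left(b - 82\right) = 143 \left(110 - 82\right) = 143 \cdot 28 = 4004$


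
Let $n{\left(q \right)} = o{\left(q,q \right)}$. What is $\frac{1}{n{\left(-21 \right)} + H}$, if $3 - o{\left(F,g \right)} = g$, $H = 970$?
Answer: $\frac{1}{994} \approx 0.001006$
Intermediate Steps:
$o{\left(F,g \right)} = 3 - g$
$n{\left(q \right)} = 3 - q$
$\frac{1}{n{\left(-21 \right)} + H} = \frac{1}{\left(3 - -21\right) + 970} = \frac{1}{\left(3 + 21\right) + 970} = \frac{1}{24 + 970} = \frac{1}{994}$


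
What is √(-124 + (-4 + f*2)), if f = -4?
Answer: 2*I*√34 ≈ 11.662*I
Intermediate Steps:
√(-124 + (-4 + f*2)) = √(-124 + (-4 - 4*2)) = √(-124 + (-4 - 8)) = √(-124 - 12) = √(-136) = 2*I*√34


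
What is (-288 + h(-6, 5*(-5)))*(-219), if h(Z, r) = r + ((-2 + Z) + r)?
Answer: 75774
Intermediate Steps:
h(Z, r) = -2 + Z + 2*r (h(Z, r) = r + (-2 + Z + r) = -2 + Z + 2*r)
(-288 + h(-6, 5*(-5)))*(-219) = (-288 + (-2 - 6 + 2*(5*(-5))))*(-219) = (-288 + (-2 - 6 + 2*(-25)))*(-219) = (-288 + (-2 - 6 - 50))*(-219) = (-288 - 58)*(-219) = -346*(-219) = 75774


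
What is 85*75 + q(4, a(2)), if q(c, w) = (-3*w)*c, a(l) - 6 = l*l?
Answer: 6255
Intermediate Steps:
a(l) = 6 + l² (a(l) = 6 + l*l = 6 + l²)
q(c, w) = -3*c*w
85*75 + q(4, a(2)) = 85*75 - 3*4*(6 + 2²) = 6375 - 3*4*(6 + 4) = 6375 - 3*4*10 = 6375 - 120 = 6255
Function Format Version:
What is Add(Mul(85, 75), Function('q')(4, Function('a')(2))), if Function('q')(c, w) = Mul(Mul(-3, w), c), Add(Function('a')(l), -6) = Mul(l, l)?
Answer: 6255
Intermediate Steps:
Function('a')(l) = Add(6, Pow(l, 2)) (Function('a')(l) = Add(6, Mul(l, l)) = Add(6, Pow(l, 2)))
Function('q')(c, w) = Mul(-3, c, w)
Add(Mul(85, 75), Function('q')(4, Function('a')(2))) = Add(Mul(85, 75), Mul(-3, 4, Add(6, Pow(2, 2)))) = Add(6375, Mul(-3, 4, Add(6, 4))) = Add(6375, Mul(-3, 4, 10)) = Add(6375, -120) = 6255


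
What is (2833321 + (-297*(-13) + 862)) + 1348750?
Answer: 4186794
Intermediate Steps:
(2833321 + (-297*(-13) + 862)) + 1348750 = (2833321 + (3861 + 862)) + 1348750 = (2833321 + 4723) + 1348750 = 2838044 + 1348750 = 4186794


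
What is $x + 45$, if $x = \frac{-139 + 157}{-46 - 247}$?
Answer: $\frac{13167}{293} \approx 44.939$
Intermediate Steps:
$x = - \frac{18}{293}$ ($x = \frac{18}{-293} = 18 \left(- \frac{1}{293}\right) = - \frac{18}{293} \approx -0.061433$)
$x + 45 = - \frac{18}{293} + 45 = \frac{13167}{293}$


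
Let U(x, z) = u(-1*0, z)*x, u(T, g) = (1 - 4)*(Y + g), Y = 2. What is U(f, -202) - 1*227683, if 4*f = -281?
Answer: -269833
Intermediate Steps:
f = -281/4 (f = (¼)*(-281) = -281/4 ≈ -70.250)
u(T, g) = -6 - 3*g (u(T, g) = (1 - 4)*(2 + g) = -3*(2 + g) = -6 - 3*g)
U(x, z) = x*(-6 - 3*z) (U(x, z) = (-6 - 3*z)*x = x*(-6 - 3*z))
U(f, -202) - 1*227683 = -3*(-281/4)*(2 - 202) - 1*227683 = -3*(-281/4)*(-200) - 227683 = -42150 - 227683 = -269833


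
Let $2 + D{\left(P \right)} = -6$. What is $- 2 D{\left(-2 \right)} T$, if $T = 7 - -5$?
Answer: $192$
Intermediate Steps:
$T = 12$ ($T = 7 + 5 = 12$)
$D{\left(P \right)} = -8$ ($D{\left(P \right)} = -2 - 6 = -8$)
$- 2 D{\left(-2 \right)} T = \left(-2\right) \left(-8\right) 12 = 16 \cdot 12 = 192$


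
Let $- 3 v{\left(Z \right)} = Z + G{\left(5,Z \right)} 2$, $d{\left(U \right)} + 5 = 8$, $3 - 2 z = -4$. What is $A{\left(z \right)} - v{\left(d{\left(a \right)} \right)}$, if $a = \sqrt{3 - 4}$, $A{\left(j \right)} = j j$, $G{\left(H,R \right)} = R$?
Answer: $\frac{61}{4} \approx 15.25$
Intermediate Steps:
$z = \frac{7}{2}$ ($z = \frac{3}{2} - -2 = \frac{3}{2} + 2 = \frac{7}{2} \approx 3.5$)
$A{\left(j \right)} = j^{2}$
$a = i$ ($a = \sqrt{-1} = i \approx 1.0 i$)
$d{\left(U \right)} = 3$ ($d{\left(U \right)} = -5 + 8 = 3$)
$v{\left(Z \right)} = - Z$ ($v{\left(Z \right)} = - \frac{Z + Z 2}{3} = - \frac{Z + 2 Z}{3} = - \frac{3 Z}{3} = - Z$)
$A{\left(z \right)} - v{\left(d{\left(a \right)} \right)} = \left(\frac{7}{2}\right)^{2} - \left(-1\right) 3 = \frac{49}{4} - -3 = \frac{49}{4} + 3 = \frac{61}{4}$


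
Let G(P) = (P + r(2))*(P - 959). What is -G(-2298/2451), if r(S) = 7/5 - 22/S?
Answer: -33759643374/3337445 ≈ -10115.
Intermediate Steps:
r(S) = 7/5 - 22/S (r(S) = 7*(1/5) - 22/S = 7/5 - 22/S)
G(P) = (-959 + P)*(-48/5 + P) (G(P) = (P + (7/5 - 22/2))*(P - 959) = (P + (7/5 - 22*1/2))*(-959 + P) = (P + (7/5 - 11))*(-959 + P) = (P - 48/5)*(-959 + P) = (-48/5 + P)*(-959 + P) = (-959 + P)*(-48/5 + P))
-G(-2298/2451) = -(46032/5 + (-2298/2451)**2 - (-11129214)/(5*2451)) = -(46032/5 + (-2298*1/2451)**2 - (-11129214)/(5*2451)) = -(46032/5 + (-766/817)**2 - 4843/5*(-766/817)) = -(46032/5 + 586756/667489 + 3709738/4085) = -1*33759643374/3337445 = -33759643374/3337445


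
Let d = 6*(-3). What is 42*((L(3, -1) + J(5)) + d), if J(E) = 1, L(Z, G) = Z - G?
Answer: -546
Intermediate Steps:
d = -18
42*((L(3, -1) + J(5)) + d) = 42*(((3 - 1*(-1)) + 1) - 18) = 42*(((3 + 1) + 1) - 18) = 42*((4 + 1) - 18) = 42*(5 - 18) = 42*(-13) = -546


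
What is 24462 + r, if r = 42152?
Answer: 66614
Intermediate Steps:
24462 + r = 24462 + 42152 = 66614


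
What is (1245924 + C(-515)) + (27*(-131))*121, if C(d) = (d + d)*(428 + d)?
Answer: 907557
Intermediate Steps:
C(d) = 2*d*(428 + d) (C(d) = (2*d)*(428 + d) = 2*d*(428 + d))
(1245924 + C(-515)) + (27*(-131))*121 = (1245924 + 2*(-515)*(428 - 515)) + (27*(-131))*121 = (1245924 + 2*(-515)*(-87)) - 3537*121 = (1245924 + 89610) - 427977 = 1335534 - 427977 = 907557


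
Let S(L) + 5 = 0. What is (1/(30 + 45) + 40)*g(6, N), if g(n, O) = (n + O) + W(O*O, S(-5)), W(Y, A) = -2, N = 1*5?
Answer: 9003/25 ≈ 360.12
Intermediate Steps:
S(L) = -5 (S(L) = -5 + 0 = -5)
N = 5
g(n, O) = -2 + O + n (g(n, O) = (n + O) - 2 = (O + n) - 2 = -2 + O + n)
(1/(30 + 45) + 40)*g(6, N) = (1/(30 + 45) + 40)*(-2 + 5 + 6) = (1/75 + 40)*9 = (3001/75)*9 = 9003/25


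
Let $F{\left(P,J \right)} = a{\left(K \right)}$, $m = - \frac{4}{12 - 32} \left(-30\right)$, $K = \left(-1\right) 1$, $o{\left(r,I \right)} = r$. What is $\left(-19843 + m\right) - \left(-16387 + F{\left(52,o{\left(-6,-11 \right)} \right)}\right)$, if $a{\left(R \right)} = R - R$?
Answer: $-3462$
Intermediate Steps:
$K = -1$
$m = -6$ ($m = - \frac{4}{-20} \left(-30\right) = \left(-4\right) \left(- \frac{1}{20}\right) \left(-30\right) = \frac{1}{5} \left(-30\right) = -6$)
$a{\left(R \right)} = 0$
$F{\left(P,J \right)} = 0$
$\left(-19843 + m\right) - \left(-16387 + F{\left(52,o{\left(-6,-11 \right)} \right)}\right) = \left(-19843 - 6\right) + \left(16387 - 0\right) = -19849 + \left(16387 + 0\right) = -19849 + 16387 = -3462$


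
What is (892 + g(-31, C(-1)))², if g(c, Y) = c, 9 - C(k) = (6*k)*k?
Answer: 741321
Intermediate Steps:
C(k) = 9 - 6*k² (C(k) = 9 - 6*k*k = 9 - 6*k²)
(892 + g(-31, C(-1)))² = (892 - 31)² = 861² = 741321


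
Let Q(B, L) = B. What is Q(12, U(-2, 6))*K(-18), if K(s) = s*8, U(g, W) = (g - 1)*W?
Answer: -1728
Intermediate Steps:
U(g, W) = W*(-1 + g) (U(g, W) = (-1 + g)*W = W*(-1 + g))
K(s) = 8*s
Q(12, U(-2, 6))*K(-18) = 12*(8*(-18)) = 12*(-144) = -1728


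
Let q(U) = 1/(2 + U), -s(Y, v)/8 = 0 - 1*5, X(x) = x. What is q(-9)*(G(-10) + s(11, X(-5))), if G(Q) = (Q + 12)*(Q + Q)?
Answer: 0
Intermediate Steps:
s(Y, v) = 40 (s(Y, v) = -8*(0 - 1*5) = -8*(0 - 5) = -8*(-5) = 40)
G(Q) = 2*Q*(12 + Q) (G(Q) = (12 + Q)*(2*Q) = 2*Q*(12 + Q))
q(-9)*(G(-10) + s(11, X(-5))) = (2*(-10)*(12 - 10) + 40)/(2 - 9) = (2*(-10)*2 + 40)/(-7) = -(-40 + 40)/7 = -⅐*0 = 0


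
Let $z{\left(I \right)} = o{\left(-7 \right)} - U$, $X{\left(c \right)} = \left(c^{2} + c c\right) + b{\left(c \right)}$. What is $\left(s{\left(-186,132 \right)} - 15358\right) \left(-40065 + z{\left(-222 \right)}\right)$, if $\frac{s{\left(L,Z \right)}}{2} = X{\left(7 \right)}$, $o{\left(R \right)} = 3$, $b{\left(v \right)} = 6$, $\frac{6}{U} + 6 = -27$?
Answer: $\frac{6676302000}{11} \approx 6.0694 \cdot 10^{8}$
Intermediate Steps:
$U = - \frac{2}{11}$ ($U = \frac{6}{-6 - 27} = \frac{6}{-33} = 6 \left(- \frac{1}{33}\right) = - \frac{2}{11} \approx -0.18182$)
$X{\left(c \right)} = 6 + 2 c^{2}$ ($X{\left(c \right)} = \left(c^{2} + c c\right) + 6 = \left(c^{2} + c^{2}\right) + 6 = 2 c^{2} + 6 = 6 + 2 c^{2}$)
$s{\left(L,Z \right)} = 208$ ($s{\left(L,Z \right)} = 2 \left(6 + 2 \cdot 7^{2}\right) = 2 \left(6 + 2 \cdot 49\right) = 2 \left(6 + 98\right) = 2 \cdot 104 = 208$)
$z{\left(I \right)} = \frac{35}{11}$ ($z{\left(I \right)} = 3 - - \frac{2}{11} = 3 + \frac{2}{11} = \frac{35}{11}$)
$\left(s{\left(-186,132 \right)} - 15358\right) \left(-40065 + z{\left(-222 \right)}\right) = \left(208 - 15358\right) \left(-40065 + \frac{35}{11}\right) = \left(-15150\right) \left(- \frac{440680}{11}\right) = \frac{6676302000}{11}$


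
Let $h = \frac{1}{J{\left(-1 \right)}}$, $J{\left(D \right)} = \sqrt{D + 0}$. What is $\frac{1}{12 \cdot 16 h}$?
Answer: $\frac{i}{192} \approx 0.0052083 i$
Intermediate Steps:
$J{\left(D \right)} = \sqrt{D}$
$h = - i$ ($h = \frac{1}{\sqrt{-1}} = \frac{1}{i} = - i \approx - 1.0 i$)
$\frac{1}{12 \cdot 16 h} = \frac{1}{12 \cdot 16 \left(- i\right)} = \frac{1}{192 \left(- i\right)} = \frac{1}{\left(-192\right) i} = \frac{i}{192}$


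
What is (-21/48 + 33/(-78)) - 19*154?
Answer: -608787/208 ≈ -2926.9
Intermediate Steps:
(-21/48 + 33/(-78)) - 19*154 = (-21*1/48 + 33*(-1/78)) - 2926 = (-7/16 - 11/26) - 2926 = -179/208 - 2926 = -608787/208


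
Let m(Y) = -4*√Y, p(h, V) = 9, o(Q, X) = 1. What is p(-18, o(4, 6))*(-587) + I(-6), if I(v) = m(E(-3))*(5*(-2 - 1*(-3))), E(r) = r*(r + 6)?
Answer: -5283 - 60*I ≈ -5283.0 - 60.0*I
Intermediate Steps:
E(r) = r*(6 + r)
I(v) = -60*I (I(v) = (-4*I*√3*√(6 - 3))*(5*(-2 - 1*(-3))) = (-4*3*I)*(5*(-2 + 3)) = (-12*I)*(5*1) = -12*I*5 = -60*I)
p(-18, o(4, 6))*(-587) + I(-6) = 9*(-587) - 60*I = -5283 - 60*I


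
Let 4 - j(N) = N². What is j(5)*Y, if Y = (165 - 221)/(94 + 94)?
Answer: 294/47 ≈ 6.2553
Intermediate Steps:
j(N) = 4 - N²
Y = -14/47 (Y = -56/188 = -56*1/188 = -14/47 ≈ -0.29787)
j(5)*Y = (4 - 1*5²)*(-14/47) = (4 - 1*25)*(-14/47) = (4 - 25)*(-14/47) = -21*(-14/47) = 294/47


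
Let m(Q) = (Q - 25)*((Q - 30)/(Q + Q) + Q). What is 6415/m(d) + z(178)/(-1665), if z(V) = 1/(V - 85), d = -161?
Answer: 191065036/888655455 ≈ 0.21500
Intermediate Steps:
z(V) = 1/(-85 + V)
m(Q) = (-25 + Q)*(Q + (-30 + Q)/(2*Q)) (m(Q) = (-25 + Q)*((-30 + Q)/((2*Q)) + Q) = (-25 + Q)*((-30 + Q)*(1/(2*Q)) + Q) = (-25 + Q)*((-30 + Q)/(2*Q) + Q) = (-25 + Q)*(Q + (-30 + Q)/(2*Q)))
6415/m(d) + z(178)/(-1665) = 6415/(-55/2 + (-161)² + 375/(-161) - 49/2*(-161)) + 1/((-85 + 178)*(-1665)) = 6415/(-55/2 + 25921 + 375*(-1/161) + 7889/2) - 1/1665/93 = 6415/(-55/2 + 25921 - 375/161 + 7889/2) + (1/93)*(-1/1665) = 6415/(4803543/161) - 1/154845 = 6415*(161/4803543) - 1/154845 = 1032815/4803543 - 1/154845 = 191065036/888655455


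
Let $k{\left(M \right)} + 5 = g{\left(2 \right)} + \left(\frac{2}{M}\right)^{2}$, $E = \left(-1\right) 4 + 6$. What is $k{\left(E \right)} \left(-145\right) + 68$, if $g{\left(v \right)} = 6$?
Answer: $-222$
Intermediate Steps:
$E = 2$ ($E = -4 + 6 = 2$)
$k{\left(M \right)} = 1 + \frac{4}{M^{2}}$ ($k{\left(M \right)} = -5 + \left(6 + \left(\frac{2}{M}\right)^{2}\right) = -5 + \left(6 + \frac{4}{M^{2}}\right) = 1 + \frac{4}{M^{2}}$)
$k{\left(E \right)} \left(-145\right) + 68 = \left(1 + \frac{4}{4}\right) \left(-145\right) + 68 = \left(1 + 4 \cdot \frac{1}{4}\right) \left(-145\right) + 68 = \left(1 + 1\right) \left(-145\right) + 68 = 2 \left(-145\right) + 68 = -290 + 68 = -222$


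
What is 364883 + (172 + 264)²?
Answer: 554979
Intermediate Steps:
364883 + (172 + 264)² = 364883 + 436² = 364883 + 190096 = 554979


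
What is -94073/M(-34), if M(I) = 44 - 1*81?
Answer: 94073/37 ≈ 2542.5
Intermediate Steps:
M(I) = -37 (M(I) = 44 - 81 = -37)
-94073/M(-34) = -94073/(-37) = -94073*(-1/37) = 94073/37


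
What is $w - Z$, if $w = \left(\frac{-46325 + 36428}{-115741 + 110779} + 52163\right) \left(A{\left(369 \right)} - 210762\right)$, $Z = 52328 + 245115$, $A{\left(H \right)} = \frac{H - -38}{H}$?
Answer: $- \frac{6710313730541089}{610326} \approx -1.0995 \cdot 10^{10}$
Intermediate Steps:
$A{\left(H \right)} = \frac{38 + H}{H}$ ($A{\left(H \right)} = \frac{H + 38}{H} = \frac{38 + H}{H}$)
$Z = 297443$
$w = - \frac{6710132193344671}{610326}$ ($w = \left(\frac{-46325 + 36428}{-115741 + 110779} + 52163\right) \left(\frac{38 + 369}{369} - 210762\right) = \left(- \frac{9897}{-4962} + 52163\right) \left(\frac{1}{369} \cdot 407 - 210762\right) = \left(\left(-9897\right) \left(- \frac{1}{4962}\right) + 52163\right) \left(\frac{407}{369} - 210762\right) = \left(\frac{3299}{1654} + 52163\right) \left(- \frac{77770771}{369}\right) = \frac{86280901}{1654} \left(- \frac{77770771}{369}\right) = - \frac{6710132193344671}{610326} \approx -1.0994 \cdot 10^{10}$)
$w - Z = - \frac{6710132193344671}{610326} - 297443 = - \frac{6710313730541089}{610326}$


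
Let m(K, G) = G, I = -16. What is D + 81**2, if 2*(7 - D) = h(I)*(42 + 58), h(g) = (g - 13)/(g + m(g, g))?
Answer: 104363/16 ≈ 6522.7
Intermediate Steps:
h(g) = (-13 + g)/(2*g) (h(g) = (g - 13)/(g + g) = (-13 + g)/((2*g)) = (-13 + g)*(1/(2*g)) = (-13 + g)/(2*g))
D = -613/16 (D = 7 - (1/2)*(-13 - 16)/(-16)*(42 + 58)/2 = 7 - (1/2)*(-1/16)*(-29)*100/2 = 7 - 29*100/64 = 7 - 1/2*725/8 = 7 - 725/16 = -613/16 ≈ -38.313)
D + 81**2 = -613/16 + 81**2 = -613/16 + 6561 = 104363/16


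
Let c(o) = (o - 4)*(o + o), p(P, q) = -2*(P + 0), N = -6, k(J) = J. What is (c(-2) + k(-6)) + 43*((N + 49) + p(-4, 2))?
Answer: 2211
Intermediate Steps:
p(P, q) = -2*P
c(o) = 2*o*(-4 + o) (c(o) = (-4 + o)*(2*o) = 2*o*(-4 + o))
(c(-2) + k(-6)) + 43*((N + 49) + p(-4, 2)) = (2*(-2)*(-4 - 2) - 6) + 43*((-6 + 49) - 2*(-4)) = (2*(-2)*(-6) - 6) + 43*(43 + 8) = (24 - 6) + 43*51 = 18 + 2193 = 2211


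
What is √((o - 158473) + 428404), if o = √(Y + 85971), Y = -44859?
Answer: √(269931 + 6*√1142) ≈ 519.74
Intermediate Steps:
o = 6*√1142 (o = √(-44859 + 85971) = √41112 = 6*√1142 ≈ 202.76)
√((o - 158473) + 428404) = √((6*√1142 - 158473) + 428404) = √((-158473 + 6*√1142) + 428404) = √(269931 + 6*√1142)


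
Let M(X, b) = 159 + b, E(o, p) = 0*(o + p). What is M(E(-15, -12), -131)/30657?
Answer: 28/30657 ≈ 0.00091333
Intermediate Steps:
E(o, p) = 0
M(E(-15, -12), -131)/30657 = (159 - 131)/30657 = 28*(1/30657) = 28/30657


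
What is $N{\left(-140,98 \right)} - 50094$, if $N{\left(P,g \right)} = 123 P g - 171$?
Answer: $-1737825$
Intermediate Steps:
$N{\left(P,g \right)} = -171 + 123 P g$ ($N{\left(P,g \right)} = 123 P g - 171 = -171 + 123 P g$)
$N{\left(-140,98 \right)} - 50094 = \left(-171 + 123 \left(-140\right) 98\right) - 50094 = \left(-171 - 1687560\right) - 50094 = -1687731 - 50094 = -1737825$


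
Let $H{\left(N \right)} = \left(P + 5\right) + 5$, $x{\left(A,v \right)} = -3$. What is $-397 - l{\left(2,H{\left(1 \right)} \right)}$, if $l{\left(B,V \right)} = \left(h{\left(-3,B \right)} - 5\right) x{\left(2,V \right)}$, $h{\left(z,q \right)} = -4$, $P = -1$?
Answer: $-424$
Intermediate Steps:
$H{\left(N \right)} = 9$ ($H{\left(N \right)} = \left(-1 + 5\right) + 5 = 4 + 5 = 9$)
$l{\left(B,V \right)} = 27$ ($l{\left(B,V \right)} = \left(-4 - 5\right) \left(-3\right) = \left(-9\right) \left(-3\right) = 27$)
$-397 - l{\left(2,H{\left(1 \right)} \right)} = -397 - 27 = -424$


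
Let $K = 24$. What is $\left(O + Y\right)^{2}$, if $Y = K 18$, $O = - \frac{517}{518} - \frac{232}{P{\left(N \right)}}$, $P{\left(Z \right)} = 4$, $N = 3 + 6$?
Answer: $\frac{37332036225}{268324} \approx 1.3913 \cdot 10^{5}$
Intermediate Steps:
$N = 9$
$O = - \frac{30561}{518}$ ($O = - \frac{517}{518} - \frac{232}{4} = \left(-517\right) \frac{1}{518} - 58 = - \frac{517}{518} - 58 = - \frac{30561}{518} \approx -58.998$)
$Y = 432$ ($Y = 24 \cdot 18 = 432$)
$\left(O + Y\right)^{2} = \left(- \frac{30561}{518} + 432\right)^{2} = \left(\frac{193215}{518}\right)^{2} = \frac{37332036225}{268324}$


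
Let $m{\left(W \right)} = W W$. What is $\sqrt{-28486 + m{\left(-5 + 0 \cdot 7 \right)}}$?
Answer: $i \sqrt{28461} \approx 168.7 i$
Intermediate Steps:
$m{\left(W \right)} = W^{2}$
$\sqrt{-28486 + m{\left(-5 + 0 \cdot 7 \right)}} = \sqrt{-28486 + \left(-5 + 0 \cdot 7\right)^{2}} = \sqrt{-28486 + \left(-5 + 0\right)^{2}} = \sqrt{-28486 + \left(-5\right)^{2}} = \sqrt{-28486 + 25} = \sqrt{-28461} = i \sqrt{28461}$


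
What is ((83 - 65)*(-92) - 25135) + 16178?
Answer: -10613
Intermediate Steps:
((83 - 65)*(-92) - 25135) + 16178 = (18*(-92) - 25135) + 16178 = (-1656 - 25135) + 16178 = -26791 + 16178 = -10613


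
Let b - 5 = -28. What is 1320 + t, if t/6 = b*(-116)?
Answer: 17328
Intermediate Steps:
b = -23 (b = 5 - 28 = -23)
t = 16008 (t = 6*(-23*(-116)) = 6*2668 = 16008)
1320 + t = 1320 + 16008 = 17328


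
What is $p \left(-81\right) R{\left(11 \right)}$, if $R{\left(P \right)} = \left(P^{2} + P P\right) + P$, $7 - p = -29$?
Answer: $-737748$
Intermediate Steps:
$p = 36$ ($p = 7 - -29 = 7 + 29 = 36$)
$R{\left(P \right)} = P + 2 P^{2}$ ($R{\left(P \right)} = \left(P^{2} + P^{2}\right) + P = 2 P^{2} + P = P + 2 P^{2}$)
$p \left(-81\right) R{\left(11 \right)} = 36 \left(-81\right) 11 \left(1 + 2 \cdot 11\right) = - 2916 \cdot 11 \left(1 + 22\right) = - 2916 \cdot 11 \cdot 23 = \left(-2916\right) 253 = -737748$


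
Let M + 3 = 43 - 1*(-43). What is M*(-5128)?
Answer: -425624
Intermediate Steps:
M = 83 (M = -3 + (43 - 1*(-43)) = -3 + (43 + 43) = -3 + 86 = 83)
M*(-5128) = 83*(-5128) = -425624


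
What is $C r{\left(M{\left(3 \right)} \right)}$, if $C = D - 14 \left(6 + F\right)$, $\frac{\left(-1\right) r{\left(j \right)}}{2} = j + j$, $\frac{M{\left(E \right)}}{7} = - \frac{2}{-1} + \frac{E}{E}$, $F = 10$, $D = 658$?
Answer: $-36456$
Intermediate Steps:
$M{\left(E \right)} = 21$ ($M{\left(E \right)} = 7 \left(- \frac{2}{-1} + \frac{E}{E}\right) = 7 \left(\left(-2\right) \left(-1\right) + 1\right) = 7 \left(2 + 1\right) = 7 \cdot 3 = 21$)
$r{\left(j \right)} = - 4 j$ ($r{\left(j \right)} = - 2 \left(j + j\right) = - 2 \cdot 2 j = - 4 j$)
$C = 434$ ($C = 658 - 14 \left(6 + 10\right) = 658 - 14 \cdot 16 = 658 - 224 = 434$)
$C r{\left(M{\left(3 \right)} \right)} = 434 \left(\left(-4\right) 21\right) = 434 \left(-84\right) = -36456$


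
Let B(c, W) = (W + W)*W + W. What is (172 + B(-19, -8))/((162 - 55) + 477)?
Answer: ½ ≈ 0.50000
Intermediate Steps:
B(c, W) = W + 2*W² (B(c, W) = (2*W)*W + W = 2*W² + W = W + 2*W²)
(172 + B(-19, -8))/((162 - 55) + 477) = (172 - 8*(1 + 2*(-8)))/((162 - 55) + 477) = (172 - 8*(1 - 16))/(107 + 477) = (172 - 8*(-15))/584 = (172 + 120)*(1/584) = 292*(1/584) = ½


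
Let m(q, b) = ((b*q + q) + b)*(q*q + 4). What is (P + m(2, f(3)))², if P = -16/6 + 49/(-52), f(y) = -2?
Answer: 30858025/24336 ≈ 1268.0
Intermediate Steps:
P = -563/156 (P = -16*⅙ + 49*(-1/52) = -8/3 - 49/52 = -563/156 ≈ -3.6090)
m(q, b) = (4 + q²)*(b + q + b*q) (m(q, b) = ((q + b*q) + b)*(q² + 4) = (b + q + b*q)*(4 + q²) = (4 + q²)*(b + q + b*q))
(P + m(2, f(3)))² = (-563/156 + (2³ + 4*(-2) + 4*2 - 2*2² - 2*2³ + 4*(-2)*2))² = (-563/156 + (8 - 8 + 8 - 2*4 - 2*8 - 16))² = (-563/156 + (8 - 8 + 8 - 8 - 16 - 16))² = (-563/156 - 32)² = (-5555/156)² = 30858025/24336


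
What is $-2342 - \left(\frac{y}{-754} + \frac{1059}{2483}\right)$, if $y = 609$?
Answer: $- \frac{11628479}{4966} \approx -2341.6$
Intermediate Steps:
$-2342 - \left(\frac{y}{-754} + \frac{1059}{2483}\right) = -2342 - \left(\frac{609}{-754} + \frac{1059}{2483}\right) = -2342 - \left(609 \left(- \frac{1}{754}\right) + 1059 \cdot \frac{1}{2483}\right) = -2342 - \left(- \frac{21}{26} + \frac{1059}{2483}\right) = -2342 - - \frac{1893}{4966} = -2342 + \frac{1893}{4966} = - \frac{11628479}{4966}$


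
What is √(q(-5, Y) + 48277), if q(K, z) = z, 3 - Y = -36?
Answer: 2*√12079 ≈ 219.81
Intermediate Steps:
Y = 39 (Y = 3 - 1*(-36) = 3 + 36 = 39)
√(q(-5, Y) + 48277) = √(39 + 48277) = √48316 = 2*√12079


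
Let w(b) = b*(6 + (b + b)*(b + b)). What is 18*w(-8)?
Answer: -37728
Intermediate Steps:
w(b) = b*(6 + 4*b²) (w(b) = b*(6 + (2*b)*(2*b)) = b*(6 + 4*b²))
18*w(-8) = 18*(4*(-8)³ + 6*(-8)) = 18*(4*(-512) - 48) = 18*(-2048 - 48) = 18*(-2096) = -37728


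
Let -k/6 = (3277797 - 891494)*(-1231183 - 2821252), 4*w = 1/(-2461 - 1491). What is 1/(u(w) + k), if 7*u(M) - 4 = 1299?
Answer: 7/406154187509113 ≈ 1.7235e-14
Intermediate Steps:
w = -1/15808 (w = 1/(4*(-2461 - 1491)) = (¼)/(-3952) = (¼)*(-1/3952) = -1/15808 ≈ -6.3259e-5)
k = 58022026786830 (k = -6*(3277797 - 891494)*(-1231183 - 2821252) = -14317818*(-4052435) = -6*(-9670337797805) = 58022026786830)
u(M) = 1303/7 (u(M) = 4/7 + (⅐)*1299 = 4/7 + 1299/7 = 1303/7)
1/(u(w) + k) = 1/(1303/7 + 58022026786830) = 1/(406154187509113/7) = 7/406154187509113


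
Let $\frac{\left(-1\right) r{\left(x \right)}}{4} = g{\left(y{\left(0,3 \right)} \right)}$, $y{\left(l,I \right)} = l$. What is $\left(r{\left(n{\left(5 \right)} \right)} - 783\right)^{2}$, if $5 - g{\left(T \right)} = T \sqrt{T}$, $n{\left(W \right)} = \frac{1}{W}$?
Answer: $644809$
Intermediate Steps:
$g{\left(T \right)} = 5 - T^{\frac{3}{2}}$ ($g{\left(T \right)} = 5 - T \sqrt{T} = 5 - T^{\frac{3}{2}}$)
$r{\left(x \right)} = -20$ ($r{\left(x \right)} = - 4 \left(5 - 0^{\frac{3}{2}}\right) = - 4 \left(5 - 0\right) = - 4 \left(5 + 0\right) = \left(-4\right) 5 = -20$)
$\left(r{\left(n{\left(5 \right)} \right)} - 783\right)^{2} = \left(-20 - 783\right)^{2} = \left(-803\right)^{2} = 644809$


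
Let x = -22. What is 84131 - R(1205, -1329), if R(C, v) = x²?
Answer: 83647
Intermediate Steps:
R(C, v) = 484 (R(C, v) = (-22)² = 484)
84131 - R(1205, -1329) = 84131 - 1*484 = 84131 - 484 = 83647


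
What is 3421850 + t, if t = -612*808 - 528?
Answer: 2926826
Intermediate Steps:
t = -495024 (t = -494496 - 528 = -495024)
3421850 + t = 3421850 - 495024 = 2926826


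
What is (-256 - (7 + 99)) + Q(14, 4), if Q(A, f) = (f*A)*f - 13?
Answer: -151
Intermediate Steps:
Q(A, f) = -13 + A*f**2 (Q(A, f) = (A*f)*f - 13 = A*f**2 - 13 = -13 + A*f**2)
(-256 - (7 + 99)) + Q(14, 4) = (-256 - (7 + 99)) + (-13 + 14*4**2) = (-256 - 1*106) + (-13 + 14*16) = (-256 - 106) + (-13 + 224) = -362 + 211 = -151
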